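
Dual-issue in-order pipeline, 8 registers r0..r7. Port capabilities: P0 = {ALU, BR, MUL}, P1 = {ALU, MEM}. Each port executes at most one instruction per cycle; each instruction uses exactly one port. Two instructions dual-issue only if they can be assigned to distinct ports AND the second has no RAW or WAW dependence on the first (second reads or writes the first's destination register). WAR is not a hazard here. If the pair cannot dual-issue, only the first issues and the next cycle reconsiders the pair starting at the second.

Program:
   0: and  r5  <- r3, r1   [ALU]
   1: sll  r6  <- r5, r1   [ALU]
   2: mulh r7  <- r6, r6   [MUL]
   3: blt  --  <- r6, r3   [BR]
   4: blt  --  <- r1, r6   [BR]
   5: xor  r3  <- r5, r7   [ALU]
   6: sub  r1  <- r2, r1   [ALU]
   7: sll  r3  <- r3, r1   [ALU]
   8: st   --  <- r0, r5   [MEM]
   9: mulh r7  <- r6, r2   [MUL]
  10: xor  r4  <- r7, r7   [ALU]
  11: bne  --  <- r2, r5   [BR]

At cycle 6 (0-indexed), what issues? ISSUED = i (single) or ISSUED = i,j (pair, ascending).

ISSUED = 7,8

t=0 i0:and.ALU ; RAW r5
t=1 i1:sll.ALU ; RAW r6
t=2 i2:mulh.MUL ; no-port MUL/BR
t=3 i3:blt.BR ; no-port BR/BR
t=4 i4+i5:blt.BR+xor.ALU ; pair
t=5 i6:sub.ALU ; RAW r1
t=6 i7+i8:sll.ALU+st.MEM ; pair
t=7 i9:mulh.MUL ; RAW r7
t=8 i10+i11:xor.ALU+bne.BR ; pair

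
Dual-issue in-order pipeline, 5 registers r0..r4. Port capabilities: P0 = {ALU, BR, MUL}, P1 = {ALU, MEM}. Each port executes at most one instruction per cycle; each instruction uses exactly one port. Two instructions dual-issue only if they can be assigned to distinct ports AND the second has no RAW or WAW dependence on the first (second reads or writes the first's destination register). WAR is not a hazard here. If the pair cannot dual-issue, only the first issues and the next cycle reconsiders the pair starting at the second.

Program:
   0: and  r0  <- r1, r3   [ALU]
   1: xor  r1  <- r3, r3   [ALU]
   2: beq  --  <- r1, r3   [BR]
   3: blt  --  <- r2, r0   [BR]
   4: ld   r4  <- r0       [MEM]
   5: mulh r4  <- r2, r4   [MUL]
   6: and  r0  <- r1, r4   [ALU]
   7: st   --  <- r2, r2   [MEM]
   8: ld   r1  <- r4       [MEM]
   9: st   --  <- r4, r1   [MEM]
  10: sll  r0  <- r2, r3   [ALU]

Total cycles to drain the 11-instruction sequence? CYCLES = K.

[0] i0&i1  and.ALU/xor.ALU  -- 2-wide
[1] i2  beq.BR  -- no-port BR/BR
[2] i3&i4  blt.BR/ld.MEM  -- 2-wide
[3] i5  mulh.MUL  -- RAW r4
[4] i6&i7  and.ALU/st.MEM  -- 2-wide
[5] i8  ld.MEM  -- no-port MEM/MEM
[6] i9&i10  st.MEM/sll.ALU  -- 2-wide

CYCLES = 7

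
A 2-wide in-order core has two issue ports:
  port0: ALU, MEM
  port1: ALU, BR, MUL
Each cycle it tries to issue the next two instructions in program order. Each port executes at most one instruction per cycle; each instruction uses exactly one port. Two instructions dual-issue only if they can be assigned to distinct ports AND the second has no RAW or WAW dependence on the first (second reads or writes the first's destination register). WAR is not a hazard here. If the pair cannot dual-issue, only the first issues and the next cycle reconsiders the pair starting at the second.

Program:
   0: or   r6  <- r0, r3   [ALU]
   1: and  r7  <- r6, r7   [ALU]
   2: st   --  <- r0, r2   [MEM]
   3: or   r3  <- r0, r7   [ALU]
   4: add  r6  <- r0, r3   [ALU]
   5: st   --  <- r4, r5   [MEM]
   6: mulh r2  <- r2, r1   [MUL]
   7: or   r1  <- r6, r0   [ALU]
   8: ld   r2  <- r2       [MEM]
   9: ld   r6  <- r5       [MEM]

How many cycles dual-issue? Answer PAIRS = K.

[0] i0  or.ALU  -- RAW r6
[1] i1,i2  and.ALU/st.MEM  -- pair
[2] i3  or.ALU  -- RAW r3
[3] i4,i5  add.ALU/st.MEM  -- pair
[4] i6,i7  mulh.MUL/or.ALU  -- pair
[5] i8  ld.MEM  -- no-port MEM/MEM
[6] i9  ld.MEM  -- tail

PAIRS = 3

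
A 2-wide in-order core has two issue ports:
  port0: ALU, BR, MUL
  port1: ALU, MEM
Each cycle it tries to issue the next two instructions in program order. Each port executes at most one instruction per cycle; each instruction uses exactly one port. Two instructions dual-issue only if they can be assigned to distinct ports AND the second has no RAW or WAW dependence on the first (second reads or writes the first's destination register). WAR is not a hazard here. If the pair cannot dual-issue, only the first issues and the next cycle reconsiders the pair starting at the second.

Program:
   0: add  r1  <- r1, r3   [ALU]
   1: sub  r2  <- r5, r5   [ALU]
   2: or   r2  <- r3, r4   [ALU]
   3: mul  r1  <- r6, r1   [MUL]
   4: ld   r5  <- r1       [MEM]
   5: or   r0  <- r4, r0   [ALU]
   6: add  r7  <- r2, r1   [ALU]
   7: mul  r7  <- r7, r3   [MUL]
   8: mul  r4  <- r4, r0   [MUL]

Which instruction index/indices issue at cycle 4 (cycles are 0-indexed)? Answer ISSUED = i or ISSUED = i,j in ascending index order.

ISSUED = 7

  cy0 -> i0,i1 (add;sub) dual
  cy1 -> i2,i3 (or;mul) dual
  cy2 -> i4,i5 (ld;or) dual
  cy3 -> i6 (add) RAW+WAW r7
  cy4 -> i7 (mul) no-port MUL/MUL
  cy5 -> i8 (mul) tail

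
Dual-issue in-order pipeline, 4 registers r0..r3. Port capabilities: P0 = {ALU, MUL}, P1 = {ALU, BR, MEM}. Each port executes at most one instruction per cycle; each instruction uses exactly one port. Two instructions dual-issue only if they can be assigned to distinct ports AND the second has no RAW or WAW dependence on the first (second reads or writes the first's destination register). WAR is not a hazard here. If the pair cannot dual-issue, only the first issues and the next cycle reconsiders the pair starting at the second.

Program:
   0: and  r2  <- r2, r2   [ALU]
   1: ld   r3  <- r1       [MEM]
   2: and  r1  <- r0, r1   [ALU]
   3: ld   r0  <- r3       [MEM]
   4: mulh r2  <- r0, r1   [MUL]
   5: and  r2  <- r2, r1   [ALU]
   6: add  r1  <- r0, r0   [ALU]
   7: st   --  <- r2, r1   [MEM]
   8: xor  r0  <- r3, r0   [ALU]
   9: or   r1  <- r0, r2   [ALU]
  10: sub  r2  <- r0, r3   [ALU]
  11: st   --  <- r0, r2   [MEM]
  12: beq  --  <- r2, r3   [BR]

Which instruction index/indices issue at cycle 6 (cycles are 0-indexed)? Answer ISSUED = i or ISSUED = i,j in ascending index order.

ISSUED = 11

t=0 i0,i1:and ld ; dual
t=1 i2,i3:and ld ; dual
t=2 i4:mulh ; RAW+WAW r2
t=3 i5,i6:and add ; dual
t=4 i7,i8:st xor ; dual
t=5 i9,i10:or sub ; dual
t=6 i11:st ; no-port MEM/BR
t=7 i12:beq ; tail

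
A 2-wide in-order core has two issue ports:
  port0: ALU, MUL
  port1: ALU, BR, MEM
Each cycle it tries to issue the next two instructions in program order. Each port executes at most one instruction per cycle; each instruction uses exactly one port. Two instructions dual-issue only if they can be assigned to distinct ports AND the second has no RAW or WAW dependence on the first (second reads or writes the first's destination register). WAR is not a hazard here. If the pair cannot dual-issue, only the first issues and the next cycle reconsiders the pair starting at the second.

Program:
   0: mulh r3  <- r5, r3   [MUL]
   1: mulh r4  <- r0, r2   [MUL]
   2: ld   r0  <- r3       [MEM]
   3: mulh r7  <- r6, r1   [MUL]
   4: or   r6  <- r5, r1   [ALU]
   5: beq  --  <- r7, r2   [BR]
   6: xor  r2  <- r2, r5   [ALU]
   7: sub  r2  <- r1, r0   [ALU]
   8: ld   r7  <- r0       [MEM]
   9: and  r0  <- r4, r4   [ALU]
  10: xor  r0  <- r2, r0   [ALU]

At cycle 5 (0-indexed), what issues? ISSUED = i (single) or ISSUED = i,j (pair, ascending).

ISSUED = 9

#0 head=0: mulh.MUL i0 no-port MUL/MUL
#1 head=1: mulh.MUL;ld.MEM i1/i2 dual
#2 head=3: mulh.MUL;or.ALU i3/i4 dual
#3 head=5: beq.BR;xor.ALU i5/i6 dual
#4 head=7: sub.ALU;ld.MEM i7/i8 dual
#5 head=9: and.ALU i9 RAW+WAW r0
#6 head=10: xor.ALU i10 tail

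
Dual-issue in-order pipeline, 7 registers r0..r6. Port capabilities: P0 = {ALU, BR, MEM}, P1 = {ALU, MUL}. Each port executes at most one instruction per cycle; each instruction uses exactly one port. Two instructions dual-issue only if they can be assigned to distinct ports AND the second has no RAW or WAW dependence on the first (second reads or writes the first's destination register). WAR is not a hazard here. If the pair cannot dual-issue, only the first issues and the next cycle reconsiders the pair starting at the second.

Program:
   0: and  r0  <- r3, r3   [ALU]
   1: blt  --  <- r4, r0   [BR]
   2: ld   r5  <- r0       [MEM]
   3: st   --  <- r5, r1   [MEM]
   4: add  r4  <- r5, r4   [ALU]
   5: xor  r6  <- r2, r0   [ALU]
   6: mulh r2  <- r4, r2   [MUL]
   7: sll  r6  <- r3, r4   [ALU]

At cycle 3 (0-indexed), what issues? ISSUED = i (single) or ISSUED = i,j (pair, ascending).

c0: i0 and  RAW r0
c1: i1 blt  no-port BR/MEM
c2: i2 ld  no-port MEM/MEM
c3: i3/i4 st add  pair
c4: i5/i6 xor mulh  pair
c5: i7 sll  tail

ISSUED = 3,4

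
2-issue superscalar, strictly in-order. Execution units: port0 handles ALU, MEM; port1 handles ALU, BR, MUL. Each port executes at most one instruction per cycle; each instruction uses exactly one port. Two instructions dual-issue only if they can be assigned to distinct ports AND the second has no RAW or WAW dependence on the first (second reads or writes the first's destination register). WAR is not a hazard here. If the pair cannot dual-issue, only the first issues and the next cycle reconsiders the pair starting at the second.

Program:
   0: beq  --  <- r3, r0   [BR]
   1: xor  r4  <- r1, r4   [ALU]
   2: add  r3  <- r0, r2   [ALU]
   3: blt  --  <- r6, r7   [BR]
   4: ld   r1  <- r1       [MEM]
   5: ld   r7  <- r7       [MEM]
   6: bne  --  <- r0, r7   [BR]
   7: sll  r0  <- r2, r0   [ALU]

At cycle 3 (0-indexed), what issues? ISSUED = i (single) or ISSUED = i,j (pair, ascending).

ISSUED = 5

#0 head=0: beq.BR/xor.ALU i0+i1 2-wide
#1 head=2: add.ALU/blt.BR i2+i3 2-wide
#2 head=4: ld.MEM i4 no-port MEM/MEM
#3 head=5: ld.MEM i5 RAW r7
#4 head=6: bne.BR/sll.ALU i6+i7 2-wide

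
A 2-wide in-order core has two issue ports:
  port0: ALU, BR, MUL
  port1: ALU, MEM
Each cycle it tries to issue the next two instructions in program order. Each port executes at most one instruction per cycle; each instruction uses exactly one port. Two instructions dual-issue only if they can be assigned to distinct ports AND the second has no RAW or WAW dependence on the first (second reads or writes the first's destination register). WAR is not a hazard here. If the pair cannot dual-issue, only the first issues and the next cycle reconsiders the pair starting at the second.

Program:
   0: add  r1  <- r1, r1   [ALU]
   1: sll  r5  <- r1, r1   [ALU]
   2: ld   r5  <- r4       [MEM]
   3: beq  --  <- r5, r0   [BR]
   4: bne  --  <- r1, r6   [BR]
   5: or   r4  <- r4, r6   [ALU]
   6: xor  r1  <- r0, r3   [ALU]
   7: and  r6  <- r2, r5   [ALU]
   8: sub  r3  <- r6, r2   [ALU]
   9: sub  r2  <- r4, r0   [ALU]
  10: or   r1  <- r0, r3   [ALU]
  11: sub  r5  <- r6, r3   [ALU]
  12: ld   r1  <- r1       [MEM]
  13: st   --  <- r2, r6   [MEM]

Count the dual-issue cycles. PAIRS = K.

#0 head=0: add i0 RAW r1
#1 head=1: sll i1 WAW r5
#2 head=2: ld i2 RAW r5
#3 head=3: beq i3 no-port BR/BR
#4 head=4: bne+or i4/i5 dual
#5 head=6: xor+and i6/i7 dual
#6 head=8: sub+sub i8/i9 dual
#7 head=10: or+sub i10/i11 dual
#8 head=12: ld i12 no-port MEM/MEM
#9 head=13: st i13 tail

PAIRS = 4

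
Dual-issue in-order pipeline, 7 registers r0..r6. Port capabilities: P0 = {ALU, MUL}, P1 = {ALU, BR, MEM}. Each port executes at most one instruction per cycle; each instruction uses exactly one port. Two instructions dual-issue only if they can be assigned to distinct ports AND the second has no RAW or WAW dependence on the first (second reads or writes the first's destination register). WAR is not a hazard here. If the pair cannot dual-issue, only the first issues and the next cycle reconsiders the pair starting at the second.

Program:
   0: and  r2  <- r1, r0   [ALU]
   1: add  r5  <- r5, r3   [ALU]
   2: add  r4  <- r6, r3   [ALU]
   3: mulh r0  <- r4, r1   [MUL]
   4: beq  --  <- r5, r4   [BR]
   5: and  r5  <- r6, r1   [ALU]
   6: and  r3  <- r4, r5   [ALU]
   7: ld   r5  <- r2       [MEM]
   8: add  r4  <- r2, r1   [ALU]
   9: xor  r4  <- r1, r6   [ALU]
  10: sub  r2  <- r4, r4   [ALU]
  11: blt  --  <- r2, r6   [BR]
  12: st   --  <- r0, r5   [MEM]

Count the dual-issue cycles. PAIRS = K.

PAIRS = 3

t=0 i0&i1:and.ALU+add.ALU ; dual
t=1 i2:add.ALU ; RAW r4
t=2 i3&i4:mulh.MUL+beq.BR ; dual
t=3 i5:and.ALU ; RAW r5
t=4 i6&i7:and.ALU+ld.MEM ; dual
t=5 i8:add.ALU ; WAW r4
t=6 i9:xor.ALU ; RAW r4
t=7 i10:sub.ALU ; RAW r2
t=8 i11:blt.BR ; no-port BR/MEM
t=9 i12:st.MEM ; tail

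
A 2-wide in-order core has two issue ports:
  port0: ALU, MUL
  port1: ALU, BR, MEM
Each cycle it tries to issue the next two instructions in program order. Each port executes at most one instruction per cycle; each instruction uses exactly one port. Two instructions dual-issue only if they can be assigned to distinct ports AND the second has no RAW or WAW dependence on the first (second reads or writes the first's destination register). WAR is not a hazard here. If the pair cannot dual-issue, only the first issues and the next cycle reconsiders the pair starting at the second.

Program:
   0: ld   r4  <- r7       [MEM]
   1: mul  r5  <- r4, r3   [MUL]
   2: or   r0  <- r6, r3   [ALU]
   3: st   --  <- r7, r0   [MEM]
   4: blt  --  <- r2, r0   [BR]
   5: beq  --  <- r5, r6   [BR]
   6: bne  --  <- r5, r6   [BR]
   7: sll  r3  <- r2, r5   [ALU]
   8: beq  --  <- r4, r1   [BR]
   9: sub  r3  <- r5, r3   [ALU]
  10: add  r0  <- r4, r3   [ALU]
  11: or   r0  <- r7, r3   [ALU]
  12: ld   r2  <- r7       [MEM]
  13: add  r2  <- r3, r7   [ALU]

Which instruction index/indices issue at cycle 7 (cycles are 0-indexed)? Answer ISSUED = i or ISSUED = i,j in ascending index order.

  cy0 -> i0 (ld) RAW r4
  cy1 -> i1/i2 (mul;or) dual
  cy2 -> i3 (st) no-port MEM/BR
  cy3 -> i4 (blt) no-port BR/BR
  cy4 -> i5 (beq) no-port BR/BR
  cy5 -> i6/i7 (bne;sll) dual
  cy6 -> i8/i9 (beq;sub) dual
  cy7 -> i10 (add) WAW r0
  cy8 -> i11/i12 (or;ld) dual
  cy9 -> i13 (add) tail

ISSUED = 10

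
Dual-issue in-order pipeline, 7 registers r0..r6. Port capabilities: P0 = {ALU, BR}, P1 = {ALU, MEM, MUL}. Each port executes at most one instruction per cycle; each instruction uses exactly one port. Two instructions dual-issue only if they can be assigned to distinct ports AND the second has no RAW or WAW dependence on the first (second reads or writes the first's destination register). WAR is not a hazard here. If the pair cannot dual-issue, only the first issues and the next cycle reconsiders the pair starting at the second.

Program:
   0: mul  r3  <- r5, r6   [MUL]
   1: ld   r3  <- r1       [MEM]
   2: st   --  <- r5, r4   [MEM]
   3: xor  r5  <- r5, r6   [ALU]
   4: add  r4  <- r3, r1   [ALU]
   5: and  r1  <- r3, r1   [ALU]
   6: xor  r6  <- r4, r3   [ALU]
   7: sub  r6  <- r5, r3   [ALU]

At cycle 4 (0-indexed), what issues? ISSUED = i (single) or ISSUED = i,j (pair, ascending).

[0] i0  mul  -- no-port MUL/MEM
[1] i1  ld  -- no-port MEM/MEM
[2] i2/i3  st+xor  -- dual
[3] i4/i5  add+and  -- dual
[4] i6  xor  -- WAW r6
[5] i7  sub  -- tail

ISSUED = 6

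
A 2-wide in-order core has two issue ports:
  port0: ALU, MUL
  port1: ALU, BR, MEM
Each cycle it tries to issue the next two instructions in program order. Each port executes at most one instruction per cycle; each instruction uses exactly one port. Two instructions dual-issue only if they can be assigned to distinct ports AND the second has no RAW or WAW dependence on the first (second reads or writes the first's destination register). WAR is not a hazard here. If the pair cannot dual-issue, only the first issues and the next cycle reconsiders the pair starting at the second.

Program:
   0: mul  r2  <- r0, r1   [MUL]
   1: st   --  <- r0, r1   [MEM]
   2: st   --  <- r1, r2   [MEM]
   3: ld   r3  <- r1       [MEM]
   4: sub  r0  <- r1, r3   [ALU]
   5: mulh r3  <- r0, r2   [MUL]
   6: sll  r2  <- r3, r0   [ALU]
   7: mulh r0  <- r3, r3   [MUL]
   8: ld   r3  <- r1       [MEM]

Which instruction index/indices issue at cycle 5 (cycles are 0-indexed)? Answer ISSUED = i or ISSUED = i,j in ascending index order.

ISSUED = 6,7

0. mul.MUL/st.MEM @i0/i1  | dual
1. st.MEM @i2  | no-port MEM/MEM
2. ld.MEM @i3  | RAW r3
3. sub.ALU @i4  | RAW r0
4. mulh.MUL @i5  | RAW r3
5. sll.ALU/mulh.MUL @i6/i7  | dual
6. ld.MEM @i8  | tail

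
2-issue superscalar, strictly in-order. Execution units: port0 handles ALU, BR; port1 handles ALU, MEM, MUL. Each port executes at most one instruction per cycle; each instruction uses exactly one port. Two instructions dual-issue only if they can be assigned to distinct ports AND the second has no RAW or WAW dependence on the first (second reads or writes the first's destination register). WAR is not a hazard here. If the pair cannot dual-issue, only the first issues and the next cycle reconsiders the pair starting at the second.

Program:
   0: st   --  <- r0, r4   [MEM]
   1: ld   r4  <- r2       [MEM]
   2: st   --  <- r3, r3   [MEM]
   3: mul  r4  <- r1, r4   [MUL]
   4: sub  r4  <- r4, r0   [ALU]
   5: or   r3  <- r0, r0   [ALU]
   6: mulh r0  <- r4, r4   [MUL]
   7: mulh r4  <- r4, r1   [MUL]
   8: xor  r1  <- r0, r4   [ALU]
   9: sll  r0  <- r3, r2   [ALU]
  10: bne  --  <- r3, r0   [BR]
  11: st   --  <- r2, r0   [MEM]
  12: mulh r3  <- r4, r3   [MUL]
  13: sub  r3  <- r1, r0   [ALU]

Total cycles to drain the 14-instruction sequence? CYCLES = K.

CYCLES = 11

  cy0 -> i0 (st.MEM) no-port MEM/MEM
  cy1 -> i1 (ld.MEM) no-port MEM/MEM
  cy2 -> i2 (st.MEM) no-port MEM/MUL
  cy3 -> i3 (mul.MUL) RAW+WAW r4
  cy4 -> i4+i5 (sub.ALU+or.ALU) dual
  cy5 -> i6 (mulh.MUL) no-port MUL/MUL
  cy6 -> i7 (mulh.MUL) RAW r4
  cy7 -> i8+i9 (xor.ALU+sll.ALU) dual
  cy8 -> i10+i11 (bne.BR+st.MEM) dual
  cy9 -> i12 (mulh.MUL) WAW r3
  cy10 -> i13 (sub.ALU) tail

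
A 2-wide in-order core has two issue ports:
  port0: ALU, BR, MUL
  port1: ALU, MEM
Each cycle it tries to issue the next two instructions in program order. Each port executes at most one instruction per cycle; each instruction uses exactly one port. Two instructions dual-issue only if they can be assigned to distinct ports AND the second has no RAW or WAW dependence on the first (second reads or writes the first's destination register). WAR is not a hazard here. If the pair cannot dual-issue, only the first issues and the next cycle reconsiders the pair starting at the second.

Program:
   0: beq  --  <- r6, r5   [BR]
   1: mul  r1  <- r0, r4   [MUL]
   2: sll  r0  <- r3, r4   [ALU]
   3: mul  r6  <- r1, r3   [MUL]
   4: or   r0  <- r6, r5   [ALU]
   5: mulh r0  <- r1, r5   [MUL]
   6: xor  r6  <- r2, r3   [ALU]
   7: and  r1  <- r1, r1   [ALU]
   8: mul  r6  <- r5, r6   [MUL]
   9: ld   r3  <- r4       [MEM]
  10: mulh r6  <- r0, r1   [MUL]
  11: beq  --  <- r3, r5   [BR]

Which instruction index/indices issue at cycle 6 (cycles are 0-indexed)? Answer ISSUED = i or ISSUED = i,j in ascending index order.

[0] i0  beq  -- no-port BR/MUL
[1] i1/i2  mul+sll  -- dual
[2] i3  mul  -- RAW r6
[3] i4  or  -- WAW r0
[4] i5/i6  mulh+xor  -- dual
[5] i7/i8  and+mul  -- dual
[6] i9/i10  ld+mulh  -- dual
[7] i11  beq  -- tail

ISSUED = 9,10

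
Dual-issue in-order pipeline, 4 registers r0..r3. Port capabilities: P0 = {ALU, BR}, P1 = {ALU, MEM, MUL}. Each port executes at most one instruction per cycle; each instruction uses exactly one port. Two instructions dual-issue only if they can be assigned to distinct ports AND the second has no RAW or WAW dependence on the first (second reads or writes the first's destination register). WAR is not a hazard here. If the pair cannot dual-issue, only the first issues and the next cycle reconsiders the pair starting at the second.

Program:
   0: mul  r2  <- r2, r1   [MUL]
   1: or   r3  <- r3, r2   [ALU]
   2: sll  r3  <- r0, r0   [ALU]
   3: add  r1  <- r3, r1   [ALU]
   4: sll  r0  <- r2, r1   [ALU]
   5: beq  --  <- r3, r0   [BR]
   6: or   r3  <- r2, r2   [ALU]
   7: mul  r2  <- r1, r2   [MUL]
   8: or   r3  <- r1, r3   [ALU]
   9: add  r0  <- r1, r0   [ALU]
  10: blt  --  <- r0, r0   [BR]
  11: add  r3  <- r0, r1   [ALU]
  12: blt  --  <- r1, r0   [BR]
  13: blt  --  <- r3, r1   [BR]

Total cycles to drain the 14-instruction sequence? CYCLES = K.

t=0 i0:mul ; RAW r2
t=1 i1:or ; WAW r3
t=2 i2:sll ; RAW r3
t=3 i3:add ; RAW r1
t=4 i4:sll ; RAW r0
t=5 i5+i6:beq+or ; 2-wide
t=6 i7+i8:mul+or ; 2-wide
t=7 i9:add ; RAW r0
t=8 i10+i11:blt+add ; 2-wide
t=9 i12:blt ; no-port BR/BR
t=10 i13:blt ; tail

CYCLES = 11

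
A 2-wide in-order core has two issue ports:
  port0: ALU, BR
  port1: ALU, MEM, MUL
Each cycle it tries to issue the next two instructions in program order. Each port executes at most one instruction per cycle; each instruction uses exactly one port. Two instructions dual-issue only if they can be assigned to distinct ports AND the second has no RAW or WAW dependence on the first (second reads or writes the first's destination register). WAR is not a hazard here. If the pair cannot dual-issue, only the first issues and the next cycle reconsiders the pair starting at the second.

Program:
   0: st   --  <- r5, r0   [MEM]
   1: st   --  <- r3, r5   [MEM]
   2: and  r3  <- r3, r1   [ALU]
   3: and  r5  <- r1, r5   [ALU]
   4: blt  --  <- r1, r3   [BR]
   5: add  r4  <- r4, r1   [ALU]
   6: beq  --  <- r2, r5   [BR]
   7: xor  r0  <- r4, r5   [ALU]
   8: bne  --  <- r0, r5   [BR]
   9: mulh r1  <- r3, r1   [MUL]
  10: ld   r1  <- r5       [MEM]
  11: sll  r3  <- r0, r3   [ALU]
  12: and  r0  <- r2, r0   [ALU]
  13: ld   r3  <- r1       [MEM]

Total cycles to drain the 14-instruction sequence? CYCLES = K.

  cy0 -> i0 (st.MEM) no-port MEM/MEM
  cy1 -> i1+i2 (st.MEM/and.ALU) dual
  cy2 -> i3+i4 (and.ALU/blt.BR) dual
  cy3 -> i5+i6 (add.ALU/beq.BR) dual
  cy4 -> i7 (xor.ALU) RAW r0
  cy5 -> i8+i9 (bne.BR/mulh.MUL) dual
  cy6 -> i10+i11 (ld.MEM/sll.ALU) dual
  cy7 -> i12+i13 (and.ALU/ld.MEM) dual

CYCLES = 8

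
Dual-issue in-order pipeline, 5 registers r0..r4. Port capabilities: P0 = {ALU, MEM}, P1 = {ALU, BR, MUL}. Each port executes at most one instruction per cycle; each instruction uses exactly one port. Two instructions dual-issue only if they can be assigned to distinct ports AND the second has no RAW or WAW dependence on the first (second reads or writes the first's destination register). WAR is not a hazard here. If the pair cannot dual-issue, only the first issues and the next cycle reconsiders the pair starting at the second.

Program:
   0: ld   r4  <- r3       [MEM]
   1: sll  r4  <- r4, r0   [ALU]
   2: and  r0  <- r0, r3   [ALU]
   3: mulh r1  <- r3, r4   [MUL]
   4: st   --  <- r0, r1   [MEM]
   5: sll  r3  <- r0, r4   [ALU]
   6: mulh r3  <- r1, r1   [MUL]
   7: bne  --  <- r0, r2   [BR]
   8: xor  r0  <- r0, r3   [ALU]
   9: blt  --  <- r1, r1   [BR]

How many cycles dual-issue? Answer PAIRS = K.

0. ld.MEM @i0  | RAW+WAW r4
1. sll.ALU and.ALU @i1&i2  | 2-wide
2. mulh.MUL @i3  | RAW r1
3. st.MEM sll.ALU @i4&i5  | 2-wide
4. mulh.MUL @i6  | no-port MUL/BR
5. bne.BR xor.ALU @i7&i8  | 2-wide
6. blt.BR @i9  | tail

PAIRS = 3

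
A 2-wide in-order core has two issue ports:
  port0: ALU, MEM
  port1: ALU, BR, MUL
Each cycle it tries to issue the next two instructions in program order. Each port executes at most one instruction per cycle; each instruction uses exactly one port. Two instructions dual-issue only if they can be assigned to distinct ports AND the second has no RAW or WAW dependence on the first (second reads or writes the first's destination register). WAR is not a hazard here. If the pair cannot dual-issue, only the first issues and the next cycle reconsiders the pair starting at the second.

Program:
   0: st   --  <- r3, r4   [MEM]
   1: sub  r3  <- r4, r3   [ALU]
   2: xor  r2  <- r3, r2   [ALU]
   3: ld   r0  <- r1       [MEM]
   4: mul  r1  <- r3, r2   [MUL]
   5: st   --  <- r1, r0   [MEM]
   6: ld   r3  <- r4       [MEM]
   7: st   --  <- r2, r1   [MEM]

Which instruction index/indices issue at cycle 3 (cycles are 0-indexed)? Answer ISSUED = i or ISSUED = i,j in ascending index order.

0. st.MEM/sub.ALU @i0,i1  | 2-wide
1. xor.ALU/ld.MEM @i2,i3  | 2-wide
2. mul.MUL @i4  | RAW r1
3. st.MEM @i5  | no-port MEM/MEM
4. ld.MEM @i6  | no-port MEM/MEM
5. st.MEM @i7  | tail

ISSUED = 5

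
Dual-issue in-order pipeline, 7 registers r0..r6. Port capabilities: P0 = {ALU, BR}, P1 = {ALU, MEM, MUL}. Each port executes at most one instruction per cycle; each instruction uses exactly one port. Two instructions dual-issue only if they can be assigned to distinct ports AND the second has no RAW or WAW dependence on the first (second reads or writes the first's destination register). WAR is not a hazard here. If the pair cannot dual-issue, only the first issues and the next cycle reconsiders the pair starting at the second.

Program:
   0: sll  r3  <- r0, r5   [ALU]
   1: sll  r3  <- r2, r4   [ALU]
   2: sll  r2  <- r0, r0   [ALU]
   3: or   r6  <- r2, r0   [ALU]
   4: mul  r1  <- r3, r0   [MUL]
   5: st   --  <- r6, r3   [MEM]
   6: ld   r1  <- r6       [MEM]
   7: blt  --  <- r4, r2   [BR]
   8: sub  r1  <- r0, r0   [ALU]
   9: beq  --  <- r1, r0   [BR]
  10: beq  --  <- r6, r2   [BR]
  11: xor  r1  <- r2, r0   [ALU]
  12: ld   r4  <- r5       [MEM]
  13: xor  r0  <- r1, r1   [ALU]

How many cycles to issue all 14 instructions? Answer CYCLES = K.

CYCLES = 9

t=0 i0:sll.ALU ; WAW r3
t=1 i1&i2:sll.ALU+sll.ALU ; pair
t=2 i3&i4:or.ALU+mul.MUL ; pair
t=3 i5:st.MEM ; no-port MEM/MEM
t=4 i6&i7:ld.MEM+blt.BR ; pair
t=5 i8:sub.ALU ; RAW r1
t=6 i9:beq.BR ; no-port BR/BR
t=7 i10&i11:beq.BR+xor.ALU ; pair
t=8 i12&i13:ld.MEM+xor.ALU ; pair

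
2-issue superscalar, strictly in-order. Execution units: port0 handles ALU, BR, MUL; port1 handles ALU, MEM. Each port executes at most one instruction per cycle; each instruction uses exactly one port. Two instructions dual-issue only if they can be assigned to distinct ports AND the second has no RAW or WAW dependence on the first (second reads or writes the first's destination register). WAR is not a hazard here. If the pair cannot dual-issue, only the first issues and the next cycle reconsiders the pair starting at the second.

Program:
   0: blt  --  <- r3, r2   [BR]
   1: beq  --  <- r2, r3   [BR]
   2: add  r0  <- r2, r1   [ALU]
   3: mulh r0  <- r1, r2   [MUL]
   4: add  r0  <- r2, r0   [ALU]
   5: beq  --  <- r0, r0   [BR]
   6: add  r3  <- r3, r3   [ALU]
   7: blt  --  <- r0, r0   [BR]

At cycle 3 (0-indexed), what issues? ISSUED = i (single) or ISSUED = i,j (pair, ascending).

t=0 i0:blt ; no-port BR/BR
t=1 i1+i2:beq add ; pair
t=2 i3:mulh ; RAW+WAW r0
t=3 i4:add ; RAW r0
t=4 i5+i6:beq add ; pair
t=5 i7:blt ; tail

ISSUED = 4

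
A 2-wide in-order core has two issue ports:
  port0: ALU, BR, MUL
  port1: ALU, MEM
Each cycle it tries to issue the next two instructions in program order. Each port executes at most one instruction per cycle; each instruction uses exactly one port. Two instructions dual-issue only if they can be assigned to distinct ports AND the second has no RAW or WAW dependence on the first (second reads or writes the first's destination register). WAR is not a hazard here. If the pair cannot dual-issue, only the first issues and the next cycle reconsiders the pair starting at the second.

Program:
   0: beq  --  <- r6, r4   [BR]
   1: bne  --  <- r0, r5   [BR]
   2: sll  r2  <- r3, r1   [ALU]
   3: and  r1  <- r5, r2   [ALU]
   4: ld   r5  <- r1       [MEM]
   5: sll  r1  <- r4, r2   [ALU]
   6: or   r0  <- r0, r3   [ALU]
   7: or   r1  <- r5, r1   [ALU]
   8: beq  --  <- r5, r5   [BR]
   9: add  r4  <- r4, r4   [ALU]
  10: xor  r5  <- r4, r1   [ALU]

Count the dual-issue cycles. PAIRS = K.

[0] i0  beq  -- no-port BR/BR
[1] i1+i2  bne+sll  -- dual
[2] i3  and  -- RAW r1
[3] i4+i5  ld+sll  -- dual
[4] i6+i7  or+or  -- dual
[5] i8+i9  beq+add  -- dual
[6] i10  xor  -- tail

PAIRS = 4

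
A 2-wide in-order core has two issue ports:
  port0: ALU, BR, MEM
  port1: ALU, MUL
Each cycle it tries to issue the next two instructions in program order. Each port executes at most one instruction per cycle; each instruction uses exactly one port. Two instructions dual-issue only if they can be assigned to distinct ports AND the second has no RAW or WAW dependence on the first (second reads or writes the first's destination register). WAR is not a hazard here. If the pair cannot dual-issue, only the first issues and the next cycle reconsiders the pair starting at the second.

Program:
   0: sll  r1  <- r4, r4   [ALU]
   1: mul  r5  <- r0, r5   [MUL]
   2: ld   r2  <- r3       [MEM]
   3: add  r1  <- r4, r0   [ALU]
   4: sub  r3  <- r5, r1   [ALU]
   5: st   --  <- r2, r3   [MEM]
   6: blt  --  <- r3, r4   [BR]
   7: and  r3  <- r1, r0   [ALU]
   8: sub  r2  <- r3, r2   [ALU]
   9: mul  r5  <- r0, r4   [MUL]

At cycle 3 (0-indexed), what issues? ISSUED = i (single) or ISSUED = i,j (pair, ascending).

ISSUED = 5

#0 head=0: sll.ALU mul.MUL i0&i1 2-wide
#1 head=2: ld.MEM add.ALU i2&i3 2-wide
#2 head=4: sub.ALU i4 RAW r3
#3 head=5: st.MEM i5 no-port MEM/BR
#4 head=6: blt.BR and.ALU i6&i7 2-wide
#5 head=8: sub.ALU mul.MUL i8&i9 2-wide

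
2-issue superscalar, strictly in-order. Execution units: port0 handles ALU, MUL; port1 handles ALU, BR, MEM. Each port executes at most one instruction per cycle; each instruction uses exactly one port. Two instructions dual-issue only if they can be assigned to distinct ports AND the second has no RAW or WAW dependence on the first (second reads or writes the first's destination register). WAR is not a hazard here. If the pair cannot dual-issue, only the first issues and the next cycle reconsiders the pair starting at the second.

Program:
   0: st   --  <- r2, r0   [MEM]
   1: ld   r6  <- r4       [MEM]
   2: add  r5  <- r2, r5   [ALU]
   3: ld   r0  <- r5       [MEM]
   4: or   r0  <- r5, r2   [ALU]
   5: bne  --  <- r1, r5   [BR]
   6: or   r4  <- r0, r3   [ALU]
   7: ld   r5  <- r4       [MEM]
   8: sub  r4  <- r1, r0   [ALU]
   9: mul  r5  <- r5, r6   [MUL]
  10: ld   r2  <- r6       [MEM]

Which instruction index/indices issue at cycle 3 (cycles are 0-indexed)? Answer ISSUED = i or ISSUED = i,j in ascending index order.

ISSUED = 4,5

#0 head=0: st i0 no-port MEM/MEM
#1 head=1: ld add i1/i2 dual
#2 head=3: ld i3 WAW r0
#3 head=4: or bne i4/i5 dual
#4 head=6: or i6 RAW r4
#5 head=7: ld sub i7/i8 dual
#6 head=9: mul ld i9/i10 dual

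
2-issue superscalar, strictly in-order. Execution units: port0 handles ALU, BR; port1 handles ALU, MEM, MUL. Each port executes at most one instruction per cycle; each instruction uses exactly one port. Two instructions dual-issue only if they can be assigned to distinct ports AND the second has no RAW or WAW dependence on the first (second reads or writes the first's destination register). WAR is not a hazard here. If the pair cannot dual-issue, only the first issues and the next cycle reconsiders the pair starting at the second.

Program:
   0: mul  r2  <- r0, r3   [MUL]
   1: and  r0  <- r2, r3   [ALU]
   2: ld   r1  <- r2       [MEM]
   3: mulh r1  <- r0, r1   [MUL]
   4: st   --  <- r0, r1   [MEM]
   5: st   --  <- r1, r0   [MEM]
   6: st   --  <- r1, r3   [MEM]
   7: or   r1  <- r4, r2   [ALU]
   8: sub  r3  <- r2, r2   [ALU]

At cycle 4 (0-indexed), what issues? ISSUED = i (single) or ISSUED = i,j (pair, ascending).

t=0 i0:mul ; RAW r2
t=1 i1/i2:and+ld ; 2-wide
t=2 i3:mulh ; no-port MUL/MEM
t=3 i4:st ; no-port MEM/MEM
t=4 i5:st ; no-port MEM/MEM
t=5 i6/i7:st+or ; 2-wide
t=6 i8:sub ; tail

ISSUED = 5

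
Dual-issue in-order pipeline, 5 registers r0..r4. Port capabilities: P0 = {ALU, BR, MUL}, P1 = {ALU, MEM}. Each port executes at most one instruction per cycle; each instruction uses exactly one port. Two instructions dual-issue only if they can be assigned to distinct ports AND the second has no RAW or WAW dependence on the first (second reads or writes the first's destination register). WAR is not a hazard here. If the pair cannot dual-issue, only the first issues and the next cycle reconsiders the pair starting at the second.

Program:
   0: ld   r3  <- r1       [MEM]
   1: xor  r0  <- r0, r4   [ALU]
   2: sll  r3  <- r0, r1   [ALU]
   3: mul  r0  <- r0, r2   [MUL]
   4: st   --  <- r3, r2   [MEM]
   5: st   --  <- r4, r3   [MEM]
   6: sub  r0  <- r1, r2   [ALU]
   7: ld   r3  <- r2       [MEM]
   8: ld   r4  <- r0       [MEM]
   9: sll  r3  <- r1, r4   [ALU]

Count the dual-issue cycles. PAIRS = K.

PAIRS = 3

#0 head=0: ld.MEM+xor.ALU i0&i1 pair
#1 head=2: sll.ALU+mul.MUL i2&i3 pair
#2 head=4: st.MEM i4 no-port MEM/MEM
#3 head=5: st.MEM+sub.ALU i5&i6 pair
#4 head=7: ld.MEM i7 no-port MEM/MEM
#5 head=8: ld.MEM i8 RAW r4
#6 head=9: sll.ALU i9 tail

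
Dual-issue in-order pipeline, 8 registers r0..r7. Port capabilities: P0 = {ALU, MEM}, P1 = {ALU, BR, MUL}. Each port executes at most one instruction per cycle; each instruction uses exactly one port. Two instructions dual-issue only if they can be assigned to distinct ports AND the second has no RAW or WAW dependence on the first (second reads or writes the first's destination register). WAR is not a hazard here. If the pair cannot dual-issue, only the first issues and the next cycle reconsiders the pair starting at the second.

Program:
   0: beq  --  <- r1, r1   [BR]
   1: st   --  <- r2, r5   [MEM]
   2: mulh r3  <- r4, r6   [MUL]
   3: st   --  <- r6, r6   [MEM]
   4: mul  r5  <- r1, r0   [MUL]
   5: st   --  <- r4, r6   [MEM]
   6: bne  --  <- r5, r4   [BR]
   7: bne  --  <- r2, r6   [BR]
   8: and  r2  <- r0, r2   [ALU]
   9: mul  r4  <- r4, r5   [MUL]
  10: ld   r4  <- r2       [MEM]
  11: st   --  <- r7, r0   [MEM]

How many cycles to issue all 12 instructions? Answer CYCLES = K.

CYCLES = 8

c0: i0+i1 beq.BR+st.MEM  dual
c1: i2+i3 mulh.MUL+st.MEM  dual
c2: i4+i5 mul.MUL+st.MEM  dual
c3: i6 bne.BR  no-port BR/BR
c4: i7+i8 bne.BR+and.ALU  dual
c5: i9 mul.MUL  WAW r4
c6: i10 ld.MEM  no-port MEM/MEM
c7: i11 st.MEM  tail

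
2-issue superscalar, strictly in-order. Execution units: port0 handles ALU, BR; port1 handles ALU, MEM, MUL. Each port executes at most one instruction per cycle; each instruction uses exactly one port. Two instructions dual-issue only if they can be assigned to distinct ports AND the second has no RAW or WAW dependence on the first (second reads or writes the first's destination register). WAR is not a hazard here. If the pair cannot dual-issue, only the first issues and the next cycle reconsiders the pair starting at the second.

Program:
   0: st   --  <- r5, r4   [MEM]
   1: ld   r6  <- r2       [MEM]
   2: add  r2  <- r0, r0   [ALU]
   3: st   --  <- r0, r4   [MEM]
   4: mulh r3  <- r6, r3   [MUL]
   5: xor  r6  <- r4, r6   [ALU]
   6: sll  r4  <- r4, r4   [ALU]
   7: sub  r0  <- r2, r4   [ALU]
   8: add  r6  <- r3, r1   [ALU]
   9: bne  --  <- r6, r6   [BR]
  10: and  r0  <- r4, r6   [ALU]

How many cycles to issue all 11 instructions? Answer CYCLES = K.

[0] i0  st  -- no-port MEM/MEM
[1] i1/i2  ld+add  -- dual
[2] i3  st  -- no-port MEM/MUL
[3] i4/i5  mulh+xor  -- dual
[4] i6  sll  -- RAW r4
[5] i7/i8  sub+add  -- dual
[6] i9/i10  bne+and  -- dual

CYCLES = 7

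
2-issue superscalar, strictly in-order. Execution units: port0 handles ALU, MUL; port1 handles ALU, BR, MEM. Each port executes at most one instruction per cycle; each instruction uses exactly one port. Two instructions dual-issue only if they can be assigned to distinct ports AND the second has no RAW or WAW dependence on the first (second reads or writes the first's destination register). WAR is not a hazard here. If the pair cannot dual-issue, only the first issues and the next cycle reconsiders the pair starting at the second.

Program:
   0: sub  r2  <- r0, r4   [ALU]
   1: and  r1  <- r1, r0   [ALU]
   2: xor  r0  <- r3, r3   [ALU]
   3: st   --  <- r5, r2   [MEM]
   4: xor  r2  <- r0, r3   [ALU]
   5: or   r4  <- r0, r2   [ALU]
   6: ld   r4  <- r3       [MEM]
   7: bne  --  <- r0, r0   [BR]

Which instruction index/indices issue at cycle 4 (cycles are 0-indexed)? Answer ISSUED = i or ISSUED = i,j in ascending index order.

c0: i0&i1 sub.ALU;and.ALU  pair
c1: i2&i3 xor.ALU;st.MEM  pair
c2: i4 xor.ALU  RAW r2
c3: i5 or.ALU  WAW r4
c4: i6 ld.MEM  no-port MEM/BR
c5: i7 bne.BR  tail

ISSUED = 6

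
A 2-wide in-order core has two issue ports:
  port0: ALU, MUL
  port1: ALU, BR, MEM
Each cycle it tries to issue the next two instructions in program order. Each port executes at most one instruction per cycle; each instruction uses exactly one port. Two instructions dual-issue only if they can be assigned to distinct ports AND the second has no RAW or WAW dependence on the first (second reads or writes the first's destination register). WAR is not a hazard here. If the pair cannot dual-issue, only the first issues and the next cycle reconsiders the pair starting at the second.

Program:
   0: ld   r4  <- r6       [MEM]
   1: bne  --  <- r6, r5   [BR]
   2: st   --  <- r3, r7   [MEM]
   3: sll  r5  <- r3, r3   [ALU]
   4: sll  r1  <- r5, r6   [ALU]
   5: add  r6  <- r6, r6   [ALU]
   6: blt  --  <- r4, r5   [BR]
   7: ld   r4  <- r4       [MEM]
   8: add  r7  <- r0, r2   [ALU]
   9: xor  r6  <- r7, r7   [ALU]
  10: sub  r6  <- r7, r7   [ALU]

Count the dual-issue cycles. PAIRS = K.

PAIRS = 3

0. ld @i0  | no-port MEM/BR
1. bne @i1  | no-port BR/MEM
2. st;sll @i2&i3  | dual
3. sll;add @i4&i5  | dual
4. blt @i6  | no-port BR/MEM
5. ld;add @i7&i8  | dual
6. xor @i9  | WAW r6
7. sub @i10  | tail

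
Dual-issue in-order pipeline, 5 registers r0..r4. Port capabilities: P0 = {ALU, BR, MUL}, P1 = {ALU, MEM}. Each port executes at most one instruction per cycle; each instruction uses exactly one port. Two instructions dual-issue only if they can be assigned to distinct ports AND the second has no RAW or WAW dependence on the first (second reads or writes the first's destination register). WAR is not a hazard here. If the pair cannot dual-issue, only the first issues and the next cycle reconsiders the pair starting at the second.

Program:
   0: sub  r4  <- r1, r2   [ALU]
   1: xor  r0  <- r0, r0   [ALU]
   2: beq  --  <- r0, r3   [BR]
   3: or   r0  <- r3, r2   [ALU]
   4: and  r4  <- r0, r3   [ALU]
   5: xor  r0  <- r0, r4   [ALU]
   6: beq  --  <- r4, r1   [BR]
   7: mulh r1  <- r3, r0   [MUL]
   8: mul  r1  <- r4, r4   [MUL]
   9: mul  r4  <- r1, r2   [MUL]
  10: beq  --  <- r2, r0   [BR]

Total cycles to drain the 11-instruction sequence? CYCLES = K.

CYCLES = 8

#0 head=0: sub+xor i0+i1 pair
#1 head=2: beq+or i2+i3 pair
#2 head=4: and i4 RAW r4
#3 head=5: xor+beq i5+i6 pair
#4 head=7: mulh i7 no-port MUL/MUL
#5 head=8: mul i8 no-port MUL/MUL
#6 head=9: mul i9 no-port MUL/BR
#7 head=10: beq i10 tail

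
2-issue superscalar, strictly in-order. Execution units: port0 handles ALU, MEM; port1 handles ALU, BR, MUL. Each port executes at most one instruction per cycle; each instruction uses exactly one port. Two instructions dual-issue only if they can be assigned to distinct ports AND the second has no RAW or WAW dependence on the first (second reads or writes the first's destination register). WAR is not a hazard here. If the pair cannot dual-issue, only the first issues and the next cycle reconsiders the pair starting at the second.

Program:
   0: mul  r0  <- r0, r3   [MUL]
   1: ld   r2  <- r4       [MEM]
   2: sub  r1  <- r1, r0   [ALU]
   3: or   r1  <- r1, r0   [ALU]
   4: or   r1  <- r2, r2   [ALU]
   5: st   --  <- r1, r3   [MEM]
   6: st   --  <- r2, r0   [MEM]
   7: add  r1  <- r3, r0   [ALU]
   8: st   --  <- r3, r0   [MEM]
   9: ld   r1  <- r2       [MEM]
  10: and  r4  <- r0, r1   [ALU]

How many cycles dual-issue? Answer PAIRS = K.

PAIRS = 2

#0 head=0: mul;ld i0/i1 dual
#1 head=2: sub i2 RAW+WAW r1
#2 head=3: or i3 WAW r1
#3 head=4: or i4 RAW r1
#4 head=5: st i5 no-port MEM/MEM
#5 head=6: st;add i6/i7 dual
#6 head=8: st i8 no-port MEM/MEM
#7 head=9: ld i9 RAW r1
#8 head=10: and i10 tail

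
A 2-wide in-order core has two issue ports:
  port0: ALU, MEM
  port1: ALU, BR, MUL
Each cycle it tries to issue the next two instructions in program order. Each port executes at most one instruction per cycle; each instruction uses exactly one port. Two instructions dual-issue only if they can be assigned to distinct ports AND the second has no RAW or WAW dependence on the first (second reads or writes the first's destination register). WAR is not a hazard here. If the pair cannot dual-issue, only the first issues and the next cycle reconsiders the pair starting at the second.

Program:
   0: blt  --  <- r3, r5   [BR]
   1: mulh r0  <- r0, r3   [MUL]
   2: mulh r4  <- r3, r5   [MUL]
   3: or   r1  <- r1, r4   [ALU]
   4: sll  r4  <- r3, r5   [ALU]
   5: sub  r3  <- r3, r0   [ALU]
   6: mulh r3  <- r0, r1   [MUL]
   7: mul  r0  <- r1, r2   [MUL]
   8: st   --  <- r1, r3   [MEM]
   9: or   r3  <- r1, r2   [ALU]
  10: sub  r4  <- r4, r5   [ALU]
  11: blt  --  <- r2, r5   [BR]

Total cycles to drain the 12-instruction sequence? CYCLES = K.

  cy0 -> i0 (blt) no-port BR/MUL
  cy1 -> i1 (mulh) no-port MUL/MUL
  cy2 -> i2 (mulh) RAW r4
  cy3 -> i3/i4 (or/sll) pair
  cy4 -> i5 (sub) WAW r3
  cy5 -> i6 (mulh) no-port MUL/MUL
  cy6 -> i7/i8 (mul/st) pair
  cy7 -> i9/i10 (or/sub) pair
  cy8 -> i11 (blt) tail

CYCLES = 9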